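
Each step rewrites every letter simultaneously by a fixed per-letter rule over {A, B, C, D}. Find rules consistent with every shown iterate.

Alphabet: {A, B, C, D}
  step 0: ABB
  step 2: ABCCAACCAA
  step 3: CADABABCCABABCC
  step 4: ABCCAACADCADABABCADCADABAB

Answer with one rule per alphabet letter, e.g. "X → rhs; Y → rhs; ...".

A->C, B->AD, C->AB, D->CAA

  step 3 ⇒ step 4: CADABABCCABABCC ⇒ AB·C·CAA·C·AD·C·AD·AB·AB·C·AD·C·AD·AB·AB
    A ↦ C
    B ↦ AD
    C ↦ AB
    D ↦ CAA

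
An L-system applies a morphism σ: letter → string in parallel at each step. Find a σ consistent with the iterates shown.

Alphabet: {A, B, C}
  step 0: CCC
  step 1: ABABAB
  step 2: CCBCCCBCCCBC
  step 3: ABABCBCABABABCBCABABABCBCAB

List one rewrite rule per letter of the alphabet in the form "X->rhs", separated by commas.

A->C, B->CBC, C->AB

  step 2 ⇒ step 3: CCBCCCBCCCBC ⇒ AB·AB·CBC·AB·AB·AB·CBC·AB·AB·AB·CBC·AB
    B ↦ CBC
    C ↦ AB
  step 1 ⇒ step 2: ABABAB ⇒ C·CBC·C·CBC·C·CBC
    A ↦ C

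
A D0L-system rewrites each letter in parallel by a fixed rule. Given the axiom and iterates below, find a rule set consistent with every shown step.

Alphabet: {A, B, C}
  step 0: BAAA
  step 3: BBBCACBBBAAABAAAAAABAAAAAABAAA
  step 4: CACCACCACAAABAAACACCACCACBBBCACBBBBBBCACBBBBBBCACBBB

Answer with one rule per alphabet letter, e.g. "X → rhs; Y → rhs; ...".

  step 3 ⇒ step 4: BBBCACBBBAAABAAAAAABAAAAAABAAA ⇒ CAC·CAC·CAC·AAA·B·AAA·CAC·CAC·CAC·B·B·B·CAC·B·B·B·B·B·B·CAC·B·B·B·B·B·B·CAC·B·B·B
    A ↦ B
    B ↦ CAC
    C ↦ AAA

A->B, B->CAC, C->AAA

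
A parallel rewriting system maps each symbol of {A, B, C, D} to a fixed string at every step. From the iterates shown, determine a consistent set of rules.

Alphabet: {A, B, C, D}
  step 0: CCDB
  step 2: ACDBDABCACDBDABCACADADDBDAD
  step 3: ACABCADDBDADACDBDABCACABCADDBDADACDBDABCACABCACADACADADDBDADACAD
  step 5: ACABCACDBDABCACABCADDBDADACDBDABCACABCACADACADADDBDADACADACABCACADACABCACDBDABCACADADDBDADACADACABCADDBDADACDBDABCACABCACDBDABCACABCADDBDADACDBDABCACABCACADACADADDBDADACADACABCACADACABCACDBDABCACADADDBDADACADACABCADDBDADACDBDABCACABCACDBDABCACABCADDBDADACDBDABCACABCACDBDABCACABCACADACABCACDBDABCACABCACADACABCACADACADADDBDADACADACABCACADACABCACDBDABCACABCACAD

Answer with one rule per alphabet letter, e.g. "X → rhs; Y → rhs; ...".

A->AC, B->DBD, C->ABC, D->AD

  step 2 ⇒ step 3: ACDBDABCACDBDABCACADADDBDAD ⇒ AC·ABC·AD·DBD·AD·AC·DBD·ABC·AC·ABC·AD·DBD·AD·AC·DBD·ABC·AC·ABC·AC·AD·AC·AD·AD·DBD·AD·AC·AD
    A ↦ AC
    B ↦ DBD
    C ↦ ABC
    D ↦ AD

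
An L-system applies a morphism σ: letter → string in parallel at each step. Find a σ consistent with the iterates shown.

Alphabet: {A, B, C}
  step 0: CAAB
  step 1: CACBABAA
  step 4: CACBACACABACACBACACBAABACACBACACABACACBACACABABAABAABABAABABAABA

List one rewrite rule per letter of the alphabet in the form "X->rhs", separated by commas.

A->BA, B->A, C->CAC

  step 0 ⇒ step 1: CAAB ⇒ CAC·BA·BA·A
    A ↦ BA
    B ↦ A
    C ↦ CAC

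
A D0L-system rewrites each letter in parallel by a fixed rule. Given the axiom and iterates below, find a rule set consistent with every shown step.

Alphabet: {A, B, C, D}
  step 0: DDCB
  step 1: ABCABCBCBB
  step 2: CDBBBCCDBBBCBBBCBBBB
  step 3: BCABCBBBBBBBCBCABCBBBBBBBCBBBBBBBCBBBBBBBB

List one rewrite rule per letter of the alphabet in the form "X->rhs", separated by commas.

A->CD, B->BB, C->BC, D->ABC

  step 2 ⇒ step 3: CDBBBCCDBBBCBBBCBBBB ⇒ BC·ABC·BB·BB·BB·BC·BC·ABC·BB·BB·BB·BC·BB·BB·BB·BC·BB·BB·BB·BB
    B ↦ BB
    C ↦ BC
    D ↦ ABC
  step 1 ⇒ step 2: ABCABCBCBB ⇒ CD·BB·BC·CD·BB·BC·BB·BC·BB·BB
    A ↦ CD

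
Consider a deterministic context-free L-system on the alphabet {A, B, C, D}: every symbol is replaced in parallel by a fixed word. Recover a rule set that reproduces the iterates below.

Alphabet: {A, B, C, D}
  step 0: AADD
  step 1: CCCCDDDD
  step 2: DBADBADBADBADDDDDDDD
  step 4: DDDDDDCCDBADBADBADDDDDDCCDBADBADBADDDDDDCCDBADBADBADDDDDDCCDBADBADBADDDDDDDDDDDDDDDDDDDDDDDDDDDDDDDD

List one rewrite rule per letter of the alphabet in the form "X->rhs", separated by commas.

  step 1 ⇒ step 2: CCCCDDDD ⇒ DBA·DBA·DBA·DBA·DD·DD·DD·DD
    C ↦ DBA
    D ↦ DD
  step 0 ⇒ step 1: AADD ⇒ CC·CC·DD·DD
    A ↦ CC
    B ↦ DAC  (constrained at step 2)

A->CC, B->DAC, C->DBA, D->DD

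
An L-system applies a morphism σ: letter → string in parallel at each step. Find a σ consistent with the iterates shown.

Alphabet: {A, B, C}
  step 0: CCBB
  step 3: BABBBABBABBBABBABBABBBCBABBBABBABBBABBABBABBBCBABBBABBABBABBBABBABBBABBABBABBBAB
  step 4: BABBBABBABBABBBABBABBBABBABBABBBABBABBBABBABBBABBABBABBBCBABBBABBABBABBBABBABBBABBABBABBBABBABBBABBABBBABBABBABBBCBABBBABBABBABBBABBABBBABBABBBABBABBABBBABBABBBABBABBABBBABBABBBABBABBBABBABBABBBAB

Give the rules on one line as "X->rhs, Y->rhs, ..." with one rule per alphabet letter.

  step 3 ⇒ step 4: BABBBABBABBBABBABBABBBCBABBBABBABBBABBABBABBBCBABBBABBABBABBBABBABBBABBABBABBBAB ⇒ BAB·B·BAB·BAB·BAB·B·BAB·BAB·B·BAB·BAB·BAB·B·BAB·BAB·B·BAB·BAB·B·BAB·BAB·BAB·BBC·BAB·B·BAB·BAB·BAB·B·BAB·BAB·B·BAB·BAB·BAB·B·BAB·BAB·B·BAB·BAB·B·BAB·BAB·BAB·BBC·BAB·B·BAB·BAB·BAB·B·BAB·BAB·B·BAB·BAB·B·BAB·BAB·BAB·B·BAB·BAB·B·BAB·BAB·BAB·B·BAB·BAB·B·BAB·BAB·B·BAB·BAB·BAB·B·BAB
    A ↦ B
    B ↦ BAB
    C ↦ BBC

A->B, B->BAB, C->BBC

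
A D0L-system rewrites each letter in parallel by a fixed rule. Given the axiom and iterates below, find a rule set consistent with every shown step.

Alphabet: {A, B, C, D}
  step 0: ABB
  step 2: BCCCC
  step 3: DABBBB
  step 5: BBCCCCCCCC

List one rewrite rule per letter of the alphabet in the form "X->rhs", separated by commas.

A->C, B->DA, C->B, D->C

  step 2 ⇒ step 3: BCCCC ⇒ DA·B·B·B·B
    B ↦ DA
    C ↦ B
    A ↦ C  (constrained at step 0)
    D ↦ C  (constrained at step 3)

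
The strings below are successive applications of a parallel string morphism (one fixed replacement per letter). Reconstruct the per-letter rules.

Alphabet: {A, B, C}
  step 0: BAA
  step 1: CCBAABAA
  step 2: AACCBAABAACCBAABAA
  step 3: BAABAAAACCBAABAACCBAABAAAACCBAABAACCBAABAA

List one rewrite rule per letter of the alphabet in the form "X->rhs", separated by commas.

A->BAA, B->CC, C->A

  step 2 ⇒ step 3: AACCBAABAACCBAABAA ⇒ BAA·BAA·A·A·CC·BAA·BAA·CC·BAA·BAA·A·A·CC·BAA·BAA·CC·BAA·BAA
    A ↦ BAA
    B ↦ CC
    C ↦ A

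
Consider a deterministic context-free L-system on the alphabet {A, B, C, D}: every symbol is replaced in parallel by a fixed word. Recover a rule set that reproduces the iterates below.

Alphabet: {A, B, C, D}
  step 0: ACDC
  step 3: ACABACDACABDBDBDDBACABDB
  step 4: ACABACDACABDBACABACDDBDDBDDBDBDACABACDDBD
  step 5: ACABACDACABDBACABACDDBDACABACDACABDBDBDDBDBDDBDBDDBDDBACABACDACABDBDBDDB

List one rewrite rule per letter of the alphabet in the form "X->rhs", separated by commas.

  step 4 ⇒ step 5: ACABACDACABDBACABACDDBDDBDDBDBDACABACDDBD ⇒ AC·AB·AC·D·AC·AB·DB·AC·AB·AC·D·DB·D·AC·AB·AC·D·AC·AB·DB·DB·D·DB·DB·D·DB·DB·D·DB·D·DB·AC·AB·AC·D·AC·AB·DB·DB·D·DB
    A ↦ AC
    B ↦ D
    C ↦ AB
    D ↦ DB

A->AC, B->D, C->AB, D->DB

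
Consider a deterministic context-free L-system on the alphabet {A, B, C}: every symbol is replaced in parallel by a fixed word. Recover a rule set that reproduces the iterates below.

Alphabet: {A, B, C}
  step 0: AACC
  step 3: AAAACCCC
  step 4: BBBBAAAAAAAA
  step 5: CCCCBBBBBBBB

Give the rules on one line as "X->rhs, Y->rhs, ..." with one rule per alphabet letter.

A->B, B->C, C->AA

  step 4 ⇒ step 5: BBBBAAAAAAAA ⇒ C·C·C·C·B·B·B·B·B·B·B·B
    A ↦ B
    B ↦ C
  step 3 ⇒ step 4: AAAACCCC ⇒ B·B·B·B·AA·AA·AA·AA
    C ↦ AA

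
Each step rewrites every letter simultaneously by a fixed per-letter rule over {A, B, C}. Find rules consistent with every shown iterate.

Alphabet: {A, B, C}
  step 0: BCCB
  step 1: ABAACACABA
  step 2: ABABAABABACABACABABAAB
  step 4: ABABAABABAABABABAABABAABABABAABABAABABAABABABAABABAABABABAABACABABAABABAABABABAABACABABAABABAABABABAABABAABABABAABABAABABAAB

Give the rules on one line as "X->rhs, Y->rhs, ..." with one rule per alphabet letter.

  step 1 ⇒ step 2: ABAACACABA ⇒ AB·ABA·AB·AB·AC·AB·AC·AB·ABA·AB
    A ↦ AB
    B ↦ ABA
    C ↦ AC

A->AB, B->ABA, C->AC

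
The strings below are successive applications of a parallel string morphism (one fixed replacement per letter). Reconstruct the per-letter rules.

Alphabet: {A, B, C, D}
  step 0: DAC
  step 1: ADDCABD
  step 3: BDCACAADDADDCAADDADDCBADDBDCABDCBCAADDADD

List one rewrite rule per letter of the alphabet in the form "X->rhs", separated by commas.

  step 0 ⇒ step 1: DAC ⇒ ADD·CA·BD
    A ↦ CA
    C ↦ BD
    D ↦ ADD
    B ↦ CB  (constrained at step 1)

A->CA, B->CB, C->BD, D->ADD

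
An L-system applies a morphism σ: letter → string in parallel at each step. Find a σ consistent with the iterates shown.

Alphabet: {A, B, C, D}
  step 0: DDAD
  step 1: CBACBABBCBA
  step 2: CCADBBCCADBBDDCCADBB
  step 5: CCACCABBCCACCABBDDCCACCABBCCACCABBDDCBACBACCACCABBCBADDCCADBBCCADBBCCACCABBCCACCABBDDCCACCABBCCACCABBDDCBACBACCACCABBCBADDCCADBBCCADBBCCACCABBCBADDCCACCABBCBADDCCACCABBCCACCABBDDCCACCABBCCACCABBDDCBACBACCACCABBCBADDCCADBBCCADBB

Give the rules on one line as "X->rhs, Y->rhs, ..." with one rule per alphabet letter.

A->BB, B->D, C->CCA, D->CBA

  step 1 ⇒ step 2: CBACBABBCBA ⇒ CCA·D·BB·CCA·D·BB·D·D·CCA·D·BB
    A ↦ BB
    B ↦ D
    C ↦ CCA
  step 0 ⇒ step 1: DDAD ⇒ CBA·CBA·BB·CBA
    D ↦ CBA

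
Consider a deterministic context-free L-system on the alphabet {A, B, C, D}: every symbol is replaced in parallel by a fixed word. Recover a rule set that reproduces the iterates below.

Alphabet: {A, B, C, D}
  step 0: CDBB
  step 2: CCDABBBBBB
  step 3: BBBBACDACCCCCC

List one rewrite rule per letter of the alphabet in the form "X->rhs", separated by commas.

A->DA, B->C, C->BB, D->AC

  step 2 ⇒ step 3: CCDABBBBBB ⇒ BB·BB·AC·DA·C·C·C·C·C·C
    A ↦ DA
    B ↦ C
    C ↦ BB
    D ↦ AC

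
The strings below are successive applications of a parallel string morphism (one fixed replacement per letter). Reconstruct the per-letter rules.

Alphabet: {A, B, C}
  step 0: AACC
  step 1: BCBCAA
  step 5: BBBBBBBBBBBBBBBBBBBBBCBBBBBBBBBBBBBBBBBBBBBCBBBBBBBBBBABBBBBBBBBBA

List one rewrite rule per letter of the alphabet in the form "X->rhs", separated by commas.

A->BC, B->BB, C->A

  step 0 ⇒ step 1: AACC ⇒ BC·BC·A·A
    A ↦ BC
    C ↦ A
    B ↦ BB  (constrained at step 1)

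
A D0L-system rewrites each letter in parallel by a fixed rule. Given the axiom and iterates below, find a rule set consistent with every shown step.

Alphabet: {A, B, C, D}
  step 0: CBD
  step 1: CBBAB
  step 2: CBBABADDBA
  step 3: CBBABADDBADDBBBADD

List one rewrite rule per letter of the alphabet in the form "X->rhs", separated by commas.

A->DD, B->BA, C->CB, D->B

  step 2 ⇒ step 3: CBBABADDBA ⇒ CB·BA·BA·DD·BA·DD·B·B·BA·DD
    A ↦ DD
    B ↦ BA
    C ↦ CB
    D ↦ B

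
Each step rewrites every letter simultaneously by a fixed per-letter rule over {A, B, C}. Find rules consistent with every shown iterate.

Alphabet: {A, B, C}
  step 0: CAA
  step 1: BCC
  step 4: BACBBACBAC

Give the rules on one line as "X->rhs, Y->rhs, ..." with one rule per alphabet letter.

  step 0 ⇒ step 1: CAA ⇒ B·C·C
    A ↦ C
    C ↦ B
    B ↦ BA  (constrained at step 1)

A->C, B->BA, C->B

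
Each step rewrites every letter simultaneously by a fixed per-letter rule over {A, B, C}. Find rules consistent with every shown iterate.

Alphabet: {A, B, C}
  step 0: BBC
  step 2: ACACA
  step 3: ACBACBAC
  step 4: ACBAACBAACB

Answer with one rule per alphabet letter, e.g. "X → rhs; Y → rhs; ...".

  step 3 ⇒ step 4: ACBACBAC ⇒ AC·B·A·AC·B·A·AC·B
    A ↦ AC
    B ↦ A
    C ↦ B

A->AC, B->A, C->B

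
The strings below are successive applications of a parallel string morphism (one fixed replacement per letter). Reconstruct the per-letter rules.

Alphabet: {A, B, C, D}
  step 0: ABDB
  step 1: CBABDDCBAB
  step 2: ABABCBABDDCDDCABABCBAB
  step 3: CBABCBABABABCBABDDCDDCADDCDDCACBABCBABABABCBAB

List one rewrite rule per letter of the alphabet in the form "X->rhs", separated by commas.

A->C, B->BAB, C->A, D->DDC

  step 2 ⇒ step 3: ABABCBABDDCDDCABABCBAB ⇒ C·BAB·C·BAB·A·BAB·C·BAB·DDC·DDC·A·DDC·DDC·A·C·BAB·C·BAB·A·BAB·C·BAB
    A ↦ C
    B ↦ BAB
    C ↦ A
    D ↦ DDC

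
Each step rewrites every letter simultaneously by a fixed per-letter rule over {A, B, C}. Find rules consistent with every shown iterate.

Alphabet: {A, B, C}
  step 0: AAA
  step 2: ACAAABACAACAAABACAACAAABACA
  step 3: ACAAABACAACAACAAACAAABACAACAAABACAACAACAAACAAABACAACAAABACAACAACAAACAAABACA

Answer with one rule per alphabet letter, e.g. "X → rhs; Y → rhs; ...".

A->ACA, B->A, C->AAB

  step 2 ⇒ step 3: ACAAABACAACAAABACAACAAABACA ⇒ ACA·AAB·ACA·ACA·ACA·A·ACA·AAB·ACA·ACA·AAB·ACA·ACA·ACA·A·ACA·AAB·ACA·ACA·AAB·ACA·ACA·ACA·A·ACA·AAB·ACA
    A ↦ ACA
    B ↦ A
    C ↦ AAB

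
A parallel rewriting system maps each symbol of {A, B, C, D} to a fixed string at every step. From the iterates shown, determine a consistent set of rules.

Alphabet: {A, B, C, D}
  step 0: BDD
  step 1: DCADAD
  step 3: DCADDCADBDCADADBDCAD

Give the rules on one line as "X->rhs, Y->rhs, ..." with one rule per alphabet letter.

  step 0 ⇒ step 1: BDD ⇒ DC·AD·AD
    B ↦ DC
    D ↦ AD
    A ↦ DC  (constrained at step 1)
    C ↦ B  (constrained at step 1)

A->DC, B->DC, C->B, D->AD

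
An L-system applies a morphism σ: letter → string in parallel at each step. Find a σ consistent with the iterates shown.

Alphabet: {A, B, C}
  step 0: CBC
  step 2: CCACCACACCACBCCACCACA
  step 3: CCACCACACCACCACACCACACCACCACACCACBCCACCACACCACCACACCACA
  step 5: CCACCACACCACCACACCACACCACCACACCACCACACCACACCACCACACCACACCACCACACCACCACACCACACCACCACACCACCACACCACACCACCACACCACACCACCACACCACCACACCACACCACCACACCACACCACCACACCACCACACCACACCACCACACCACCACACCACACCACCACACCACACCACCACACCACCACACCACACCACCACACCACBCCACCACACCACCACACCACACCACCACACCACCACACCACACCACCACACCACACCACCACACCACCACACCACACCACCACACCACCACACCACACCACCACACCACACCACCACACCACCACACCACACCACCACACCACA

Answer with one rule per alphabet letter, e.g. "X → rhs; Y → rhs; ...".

  step 2 ⇒ step 3: CCACCACACCACBCCACCACA ⇒ CCA·CCA·CA·CCA·CCA·CA·CCA·CA·CCA·CCA·CA·CCA·CB·CCA·CCA·CA·CCA·CCA·CA·CCA·CA
    A ↦ CA
    B ↦ CB
    C ↦ CCA

A->CA, B->CB, C->CCA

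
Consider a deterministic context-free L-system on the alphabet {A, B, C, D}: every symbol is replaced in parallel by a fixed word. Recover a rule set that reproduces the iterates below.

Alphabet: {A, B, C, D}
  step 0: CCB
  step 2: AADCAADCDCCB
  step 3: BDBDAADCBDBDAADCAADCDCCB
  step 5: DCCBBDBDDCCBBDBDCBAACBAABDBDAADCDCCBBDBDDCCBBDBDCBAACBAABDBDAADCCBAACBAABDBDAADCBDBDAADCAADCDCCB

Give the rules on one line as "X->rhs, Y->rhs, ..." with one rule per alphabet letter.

A->BD, B->CB, C->DC, D->AA

  step 2 ⇒ step 3: AADCAADCDCCB ⇒ BD·BD·AA·DC·BD·BD·AA·DC·AA·DC·DC·CB
    A ↦ BD
    B ↦ CB
    C ↦ DC
    D ↦ AA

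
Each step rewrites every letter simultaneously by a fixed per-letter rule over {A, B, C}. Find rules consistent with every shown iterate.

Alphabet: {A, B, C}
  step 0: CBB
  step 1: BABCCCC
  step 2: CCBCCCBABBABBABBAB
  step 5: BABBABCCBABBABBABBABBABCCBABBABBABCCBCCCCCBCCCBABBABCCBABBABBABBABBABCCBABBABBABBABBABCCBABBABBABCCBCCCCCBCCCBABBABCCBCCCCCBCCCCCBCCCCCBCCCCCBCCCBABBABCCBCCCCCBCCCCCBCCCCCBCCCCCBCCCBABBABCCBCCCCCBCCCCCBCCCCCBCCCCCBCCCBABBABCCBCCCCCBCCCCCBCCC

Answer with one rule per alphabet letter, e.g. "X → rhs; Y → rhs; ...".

A->BC, B->CC, C->BAB

  step 1 ⇒ step 2: BABCCCC ⇒ CC·BC·CC·BAB·BAB·BAB·BAB
    A ↦ BC
    B ↦ CC
    C ↦ BAB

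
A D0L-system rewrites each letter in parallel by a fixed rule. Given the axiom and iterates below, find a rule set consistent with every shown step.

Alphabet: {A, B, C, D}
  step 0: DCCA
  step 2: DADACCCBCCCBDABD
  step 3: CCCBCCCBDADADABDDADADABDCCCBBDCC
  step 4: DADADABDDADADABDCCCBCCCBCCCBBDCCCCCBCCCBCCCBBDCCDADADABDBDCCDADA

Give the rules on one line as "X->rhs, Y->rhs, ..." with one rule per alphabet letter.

A->CB, B->BD, C->DA, D->CC

  step 3 ⇒ step 4: CCCBCCCBDADADABDDADADABDCCCBBDCC ⇒ DA·DA·DA·BD·DA·DA·DA·BD·CC·CB·CC·CB·CC·CB·BD·CC·CC·CB·CC·CB·CC·CB·BD·CC·DA·DA·DA·BD·BD·CC·DA·DA
    A ↦ CB
    B ↦ BD
    C ↦ DA
    D ↦ CC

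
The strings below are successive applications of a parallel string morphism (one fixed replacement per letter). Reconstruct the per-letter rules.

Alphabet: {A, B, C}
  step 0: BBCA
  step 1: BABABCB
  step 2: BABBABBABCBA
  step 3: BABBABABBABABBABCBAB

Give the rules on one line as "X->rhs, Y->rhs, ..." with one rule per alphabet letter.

A->B, B->BA, C->BC

  step 2 ⇒ step 3: BABBABBABCBA ⇒ BA·B·BA·BA·B·BA·BA·B·BA·BC·BA·B
    A ↦ B
    B ↦ BA
    C ↦ BC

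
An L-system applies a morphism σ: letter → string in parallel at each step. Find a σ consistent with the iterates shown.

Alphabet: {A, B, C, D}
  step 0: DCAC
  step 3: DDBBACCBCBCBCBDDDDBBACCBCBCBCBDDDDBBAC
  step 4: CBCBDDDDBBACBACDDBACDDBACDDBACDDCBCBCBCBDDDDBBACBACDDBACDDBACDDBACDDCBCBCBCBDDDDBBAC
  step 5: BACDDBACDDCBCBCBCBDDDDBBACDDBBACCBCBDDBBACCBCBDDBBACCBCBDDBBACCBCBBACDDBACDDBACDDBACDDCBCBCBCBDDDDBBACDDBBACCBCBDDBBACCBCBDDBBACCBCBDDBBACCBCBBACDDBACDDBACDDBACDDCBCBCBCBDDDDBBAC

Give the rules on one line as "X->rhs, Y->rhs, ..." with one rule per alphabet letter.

  step 4 ⇒ step 5: CBCBDDDDBBACBACDDBACDDBACDDBACDDCBCBCBCBDDDDBBACBACDDBACDDBACDDBACDDCBCBCBCBDDDDBBAC ⇒ BAC·DD·BAC·DD·CB·CB·CB·CB·DD·DD·B·BAC·DD·B·BAC·CB·CB·DD·B·BAC·CB·CB·DD·B·BAC·CB·CB·DD·B·BAC·CB·CB·BAC·DD·BAC·DD·BAC·DD·BAC·DD·CB·CB·CB·CB·DD·DD·B·BAC·DD·B·BAC·CB·CB·DD·B·BAC·CB·CB·DD·B·BAC·CB·CB·DD·B·BAC·CB·CB·BAC·DD·BAC·DD·BAC·DD·BAC·DD·CB·CB·CB·CB·DD·DD·B·BAC
    A ↦ B
    B ↦ DD
    C ↦ BAC
    D ↦ CB

A->B, B->DD, C->BAC, D->CB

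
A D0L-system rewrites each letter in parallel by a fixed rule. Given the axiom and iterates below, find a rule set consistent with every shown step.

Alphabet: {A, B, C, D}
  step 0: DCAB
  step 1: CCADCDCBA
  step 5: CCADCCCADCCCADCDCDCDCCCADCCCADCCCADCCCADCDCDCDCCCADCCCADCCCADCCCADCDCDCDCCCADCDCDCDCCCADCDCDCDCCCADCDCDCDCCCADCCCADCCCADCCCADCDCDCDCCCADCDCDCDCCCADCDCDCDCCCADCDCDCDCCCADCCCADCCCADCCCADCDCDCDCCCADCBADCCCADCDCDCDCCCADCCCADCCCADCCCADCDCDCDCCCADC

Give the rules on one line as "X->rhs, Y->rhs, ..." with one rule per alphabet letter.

A->DC, B->BA, C->DC, D->CCA

  step 0 ⇒ step 1: DCAB ⇒ CCA·DC·DC·BA
    A ↦ DC
    B ↦ BA
    C ↦ DC
    D ↦ CCA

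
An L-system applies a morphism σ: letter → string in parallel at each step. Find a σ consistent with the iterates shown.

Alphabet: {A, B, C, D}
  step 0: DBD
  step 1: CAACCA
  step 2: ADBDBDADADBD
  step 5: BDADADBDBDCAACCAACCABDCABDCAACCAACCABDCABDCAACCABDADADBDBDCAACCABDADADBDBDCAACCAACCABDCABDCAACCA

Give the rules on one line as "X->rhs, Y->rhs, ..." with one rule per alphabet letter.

  step 1 ⇒ step 2: CAACCA ⇒ AD·BD·BD·AD·AD·BD
    A ↦ BD
    C ↦ AD
  step 0 ⇒ step 1: DBD ⇒ CA·AC·CA
    B ↦ AC
  step 0 ⇒ step 1: DBD ⇒ CA·AC·CA
    D ↦ CA

A->BD, B->AC, C->AD, D->CA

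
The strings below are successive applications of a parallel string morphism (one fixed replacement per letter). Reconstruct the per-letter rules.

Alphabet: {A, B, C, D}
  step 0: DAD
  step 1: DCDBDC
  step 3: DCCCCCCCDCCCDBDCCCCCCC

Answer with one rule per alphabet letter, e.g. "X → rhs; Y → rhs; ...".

  step 0 ⇒ step 1: DAD ⇒ DC·DB·DC
    A ↦ DB
    D ↦ DC
    B ↦ A  (constrained at step 1)
    C ↦ CC  (constrained at step 1)

A->DB, B->A, C->CC, D->DC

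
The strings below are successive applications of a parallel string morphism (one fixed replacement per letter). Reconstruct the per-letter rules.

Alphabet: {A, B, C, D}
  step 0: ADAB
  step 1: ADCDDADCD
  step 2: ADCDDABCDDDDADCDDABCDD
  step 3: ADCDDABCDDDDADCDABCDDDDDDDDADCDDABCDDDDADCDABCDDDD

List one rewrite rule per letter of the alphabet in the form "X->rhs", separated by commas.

  step 2 ⇒ step 3: ADCDDABCDDDDADCDDABCDD ⇒ ADC·DD·ABC·DD·DD·ADC·D·ABC·DD·DD·DD·DD·ADC·DD·ABC·DD·DD·ADC·D·ABC·DD·DD
    A ↦ ADC
    B ↦ D
    C ↦ ABC
    D ↦ DD

A->ADC, B->D, C->ABC, D->DD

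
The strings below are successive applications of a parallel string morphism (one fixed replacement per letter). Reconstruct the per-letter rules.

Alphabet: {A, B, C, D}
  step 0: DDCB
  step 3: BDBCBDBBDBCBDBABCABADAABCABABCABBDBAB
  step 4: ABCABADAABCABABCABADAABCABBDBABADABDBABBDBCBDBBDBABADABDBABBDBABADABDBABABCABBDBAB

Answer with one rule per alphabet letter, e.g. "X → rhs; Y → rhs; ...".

A->BDB, B->AB, C->ADA, D->C

  step 3 ⇒ step 4: BDBCBDBBDBCBDBABCABADAABCABABCABBDBAB ⇒ AB·C·AB·ADA·AB·C·AB·AB·C·AB·ADA·AB·C·AB·BDB·AB·ADA·BDB·AB·BDB·C·BDB·BDB·AB·ADA·BDB·AB·BDB·AB·ADA·BDB·AB·AB·C·AB·BDB·AB
    A ↦ BDB
    B ↦ AB
    C ↦ ADA
    D ↦ C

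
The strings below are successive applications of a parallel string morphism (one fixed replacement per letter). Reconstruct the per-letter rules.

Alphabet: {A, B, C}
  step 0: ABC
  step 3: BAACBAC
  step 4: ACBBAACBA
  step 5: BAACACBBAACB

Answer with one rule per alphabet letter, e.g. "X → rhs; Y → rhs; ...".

  step 4 ⇒ step 5: ACBBAACBA ⇒ B·A·AC·AC·B·B·A·AC·B
    A ↦ B
    B ↦ AC
    C ↦ A

A->B, B->AC, C->A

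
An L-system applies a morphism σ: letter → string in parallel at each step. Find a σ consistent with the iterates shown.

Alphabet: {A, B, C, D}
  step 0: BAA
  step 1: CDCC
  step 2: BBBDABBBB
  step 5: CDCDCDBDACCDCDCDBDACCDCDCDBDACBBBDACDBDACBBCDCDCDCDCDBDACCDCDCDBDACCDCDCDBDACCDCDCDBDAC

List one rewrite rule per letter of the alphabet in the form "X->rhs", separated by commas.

A->C, B->CD, C->BB, D->BDA

  step 1 ⇒ step 2: CDCC ⇒ BB·BDA·BB·BB
    C ↦ BB
    D ↦ BDA
  step 0 ⇒ step 1: BAA ⇒ CD·C·C
    A ↦ C
  step 0 ⇒ step 1: BAA ⇒ CD·C·C
    B ↦ CD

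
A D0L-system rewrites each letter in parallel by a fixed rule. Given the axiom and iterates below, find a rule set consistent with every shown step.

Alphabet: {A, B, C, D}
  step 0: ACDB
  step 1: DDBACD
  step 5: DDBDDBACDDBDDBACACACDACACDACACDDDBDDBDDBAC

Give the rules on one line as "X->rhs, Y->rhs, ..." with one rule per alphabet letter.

A->DD, B->D, C->B, D->AC

  step 0 ⇒ step 1: ACDB ⇒ DD·B·AC·D
    A ↦ DD
    B ↦ D
    C ↦ B
    D ↦ AC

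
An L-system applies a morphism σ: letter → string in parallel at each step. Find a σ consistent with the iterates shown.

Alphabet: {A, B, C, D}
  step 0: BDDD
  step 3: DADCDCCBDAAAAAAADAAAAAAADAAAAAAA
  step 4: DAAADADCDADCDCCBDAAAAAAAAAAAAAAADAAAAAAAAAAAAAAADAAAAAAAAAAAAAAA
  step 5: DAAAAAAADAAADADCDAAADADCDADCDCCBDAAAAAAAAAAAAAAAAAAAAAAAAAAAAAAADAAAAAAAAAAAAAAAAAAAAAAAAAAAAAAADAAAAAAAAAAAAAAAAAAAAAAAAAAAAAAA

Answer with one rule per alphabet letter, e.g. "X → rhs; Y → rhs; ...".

  step 4 ⇒ step 5: DAAADADCDADCDCCBDAAAAAAAAAAAAAAADAAAAAAAAAAAAAAADAAAAAAAAAAAAAAA ⇒ DA·AA·AA·AA·DA·AA·DA·DC·DA·AA·DA·DC·DA·DC·DC·CB·DA·AA·AA·AA·AA·AA·AA·AA·AA·AA·AA·AA·AA·AA·AA·AA·DA·AA·AA·AA·AA·AA·AA·AA·AA·AA·AA·AA·AA·AA·AA·AA·DA·AA·AA·AA·AA·AA·AA·AA·AA·AA·AA·AA·AA·AA·AA·AA
    A ↦ AA
    B ↦ CB
    C ↦ DC
    D ↦ DA

A->AA, B->CB, C->DC, D->DA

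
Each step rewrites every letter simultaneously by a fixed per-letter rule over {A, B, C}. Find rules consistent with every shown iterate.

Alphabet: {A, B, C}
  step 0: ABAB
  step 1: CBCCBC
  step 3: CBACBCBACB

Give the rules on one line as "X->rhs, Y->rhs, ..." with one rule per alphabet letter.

  step 0 ⇒ step 1: ABAB ⇒ CB·C·CB·C
    A ↦ CB
    B ↦ C
    C ↦ A  (constrained at step 1)

A->CB, B->C, C->A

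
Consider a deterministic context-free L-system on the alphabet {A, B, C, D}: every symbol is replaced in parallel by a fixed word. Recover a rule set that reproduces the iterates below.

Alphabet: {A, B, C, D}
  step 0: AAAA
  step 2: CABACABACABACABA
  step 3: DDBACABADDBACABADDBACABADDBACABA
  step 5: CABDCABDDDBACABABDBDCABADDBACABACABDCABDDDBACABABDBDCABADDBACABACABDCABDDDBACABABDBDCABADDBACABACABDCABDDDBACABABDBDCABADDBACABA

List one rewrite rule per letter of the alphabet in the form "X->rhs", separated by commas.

A->BA, B->CA, C->DD, D->BD

  step 2 ⇒ step 3: CABACABACABACABA ⇒ DD·BA·CA·BA·DD·BA·CA·BA·DD·BA·CA·BA·DD·BA·CA·BA
    A ↦ BA
    B ↦ CA
    C ↦ DD
    D ↦ BD  (constrained at step 3)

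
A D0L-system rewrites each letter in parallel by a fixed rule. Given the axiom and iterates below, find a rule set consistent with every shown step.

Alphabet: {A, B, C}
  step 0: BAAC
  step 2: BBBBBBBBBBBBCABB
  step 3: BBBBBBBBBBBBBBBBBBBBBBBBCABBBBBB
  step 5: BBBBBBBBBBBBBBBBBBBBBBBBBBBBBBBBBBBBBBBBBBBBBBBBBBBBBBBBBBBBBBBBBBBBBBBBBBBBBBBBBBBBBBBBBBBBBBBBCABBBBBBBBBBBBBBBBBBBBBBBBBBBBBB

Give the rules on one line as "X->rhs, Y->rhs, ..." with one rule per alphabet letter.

  step 2 ⇒ step 3: BBBBBBBBBBBBCABB ⇒ BB·BB·BB·BB·BB·BB·BB·BB·BB·BB·BB·BB·CA·BB·BB·BB
    A ↦ BB
    B ↦ BB
    C ↦ CA

A->BB, B->BB, C->CA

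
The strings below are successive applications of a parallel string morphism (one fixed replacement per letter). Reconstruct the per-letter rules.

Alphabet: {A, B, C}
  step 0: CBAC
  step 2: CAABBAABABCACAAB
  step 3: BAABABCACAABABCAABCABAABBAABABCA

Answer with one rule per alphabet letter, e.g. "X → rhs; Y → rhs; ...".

  step 2 ⇒ step 3: CAABBAABABCACAAB ⇒ BA·AB·AB·CA·CA·AB·AB·CA·AB·CA·BA·AB·BA·AB·AB·CA
    A ↦ AB
    B ↦ CA
    C ↦ BA

A->AB, B->CA, C->BA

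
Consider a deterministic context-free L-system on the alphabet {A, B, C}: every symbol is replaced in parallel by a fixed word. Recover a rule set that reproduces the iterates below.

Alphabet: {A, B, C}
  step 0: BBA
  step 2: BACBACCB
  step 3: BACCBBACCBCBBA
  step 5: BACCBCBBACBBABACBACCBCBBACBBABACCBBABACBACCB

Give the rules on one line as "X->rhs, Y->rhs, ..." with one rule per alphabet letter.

A->C, B->BA, C->CB

  step 2 ⇒ step 3: BACBACCB ⇒ BA·C·CB·BA·C·CB·CB·BA
    A ↦ C
    B ↦ BA
    C ↦ CB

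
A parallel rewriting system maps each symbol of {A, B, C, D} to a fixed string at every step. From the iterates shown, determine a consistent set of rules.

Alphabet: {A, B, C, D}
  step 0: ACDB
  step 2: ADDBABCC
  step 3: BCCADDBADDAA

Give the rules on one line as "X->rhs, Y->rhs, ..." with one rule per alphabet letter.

  step 2 ⇒ step 3: ADDBABCC ⇒ B·C·C·ADD·B·ADD·A·A
    A ↦ B
    B ↦ ADD
    C ↦ A
    D ↦ C

A->B, B->ADD, C->A, D->C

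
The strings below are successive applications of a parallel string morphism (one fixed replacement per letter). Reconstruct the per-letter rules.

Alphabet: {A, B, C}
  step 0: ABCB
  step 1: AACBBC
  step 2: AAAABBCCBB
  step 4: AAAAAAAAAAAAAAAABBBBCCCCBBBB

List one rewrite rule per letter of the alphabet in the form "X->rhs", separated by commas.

  step 1 ⇒ step 2: AACBBC ⇒ AA·AA·BB·C·C·BB
    A ↦ AA
    B ↦ C
    C ↦ BB

A->AA, B->C, C->BB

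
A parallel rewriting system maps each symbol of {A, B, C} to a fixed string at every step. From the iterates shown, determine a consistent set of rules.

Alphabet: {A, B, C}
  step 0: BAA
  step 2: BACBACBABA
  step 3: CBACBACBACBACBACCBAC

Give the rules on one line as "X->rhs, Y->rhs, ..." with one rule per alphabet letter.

  step 2 ⇒ step 3: BACBACBABA ⇒ CBA·C·BA·CBA·C·BA·CBA·C·CBA·C
    A ↦ C
    B ↦ CBA
    C ↦ BA

A->C, B->CBA, C->BA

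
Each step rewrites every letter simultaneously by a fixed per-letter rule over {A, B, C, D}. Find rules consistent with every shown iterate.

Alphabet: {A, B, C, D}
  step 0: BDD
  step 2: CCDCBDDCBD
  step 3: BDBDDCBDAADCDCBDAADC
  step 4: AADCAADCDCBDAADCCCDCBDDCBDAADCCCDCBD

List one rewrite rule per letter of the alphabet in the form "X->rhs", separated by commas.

  step 3 ⇒ step 4: BDBDDCBDAADCDCBDAADC ⇒ AA·DC·AA·DC·DC·BD·AA·DC·C·C·DC·BD·DC·BD·AA·DC·C·C·DC·BD
    A ↦ C
    B ↦ AA
    C ↦ BD
    D ↦ DC

A->C, B->AA, C->BD, D->DC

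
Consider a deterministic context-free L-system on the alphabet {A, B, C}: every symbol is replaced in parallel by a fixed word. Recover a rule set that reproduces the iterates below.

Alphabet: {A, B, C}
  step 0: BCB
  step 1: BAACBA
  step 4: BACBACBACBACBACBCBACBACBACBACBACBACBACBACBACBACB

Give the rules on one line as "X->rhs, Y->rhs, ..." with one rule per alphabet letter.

A->CB, B->BA, C->AC

  step 0 ⇒ step 1: BCB ⇒ BA·AC·BA
    B ↦ BA
    C ↦ AC
    A ↦ CB  (constrained at step 1)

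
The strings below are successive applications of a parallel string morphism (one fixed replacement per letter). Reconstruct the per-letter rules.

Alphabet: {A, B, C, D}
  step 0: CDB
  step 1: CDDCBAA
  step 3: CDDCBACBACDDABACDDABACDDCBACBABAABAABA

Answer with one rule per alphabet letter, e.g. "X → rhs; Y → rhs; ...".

A->BA, B->A, C->CDD, D->CBA

  step 0 ⇒ step 1: CDB ⇒ CDD·CBA·A
    B ↦ A
    C ↦ CDD
    D ↦ CBA
    A ↦ BA  (constrained at step 1)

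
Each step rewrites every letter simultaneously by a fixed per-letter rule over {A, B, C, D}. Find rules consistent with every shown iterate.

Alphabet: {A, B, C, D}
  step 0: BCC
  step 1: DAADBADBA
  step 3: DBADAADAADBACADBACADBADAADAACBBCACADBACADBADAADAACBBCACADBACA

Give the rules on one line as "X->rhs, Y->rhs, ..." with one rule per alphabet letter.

A->CA, B->DAA, C->DBA, D->CBB

  step 0 ⇒ step 1: BCC ⇒ DAA·DBA·DBA
    B ↦ DAA
    C ↦ DBA
    A ↦ CA  (constrained at step 1)
    D ↦ CBB  (constrained at step 1)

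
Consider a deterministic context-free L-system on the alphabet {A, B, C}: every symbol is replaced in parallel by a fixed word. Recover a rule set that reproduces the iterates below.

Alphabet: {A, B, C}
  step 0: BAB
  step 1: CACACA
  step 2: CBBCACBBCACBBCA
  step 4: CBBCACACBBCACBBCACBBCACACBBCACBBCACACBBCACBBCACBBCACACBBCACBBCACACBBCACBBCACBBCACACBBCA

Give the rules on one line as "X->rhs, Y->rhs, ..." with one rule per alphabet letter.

  step 1 ⇒ step 2: CACACA ⇒ CBB·CA·CBB·CA·CBB·CA
    A ↦ CA
    C ↦ CBB
  step 0 ⇒ step 1: BAB ⇒ CA·CA·CA
    B ↦ CA

A->CA, B->CA, C->CBB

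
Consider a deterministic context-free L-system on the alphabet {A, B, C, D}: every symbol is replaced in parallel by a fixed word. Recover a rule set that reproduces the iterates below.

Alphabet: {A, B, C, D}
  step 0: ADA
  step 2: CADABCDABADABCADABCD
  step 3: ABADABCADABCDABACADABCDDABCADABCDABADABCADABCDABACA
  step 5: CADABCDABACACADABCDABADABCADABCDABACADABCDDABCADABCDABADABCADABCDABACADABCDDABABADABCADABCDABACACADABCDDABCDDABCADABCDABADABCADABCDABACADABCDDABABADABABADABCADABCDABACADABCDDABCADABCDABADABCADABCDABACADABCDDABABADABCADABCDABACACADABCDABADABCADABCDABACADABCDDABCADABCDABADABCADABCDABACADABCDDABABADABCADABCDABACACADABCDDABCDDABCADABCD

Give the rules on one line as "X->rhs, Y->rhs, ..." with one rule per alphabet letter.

  step 2 ⇒ step 3: CADABCDABADABCADABCD ⇒ ABA·DAB·CA·DAB·CD·ABA·CA·DAB·CD·DAB·CA·DAB·CD·ABA·DAB·CA·DAB·CD·ABA·CA
    A ↦ DAB
    B ↦ CD
    C ↦ ABA
    D ↦ CA

A->DAB, B->CD, C->ABA, D->CA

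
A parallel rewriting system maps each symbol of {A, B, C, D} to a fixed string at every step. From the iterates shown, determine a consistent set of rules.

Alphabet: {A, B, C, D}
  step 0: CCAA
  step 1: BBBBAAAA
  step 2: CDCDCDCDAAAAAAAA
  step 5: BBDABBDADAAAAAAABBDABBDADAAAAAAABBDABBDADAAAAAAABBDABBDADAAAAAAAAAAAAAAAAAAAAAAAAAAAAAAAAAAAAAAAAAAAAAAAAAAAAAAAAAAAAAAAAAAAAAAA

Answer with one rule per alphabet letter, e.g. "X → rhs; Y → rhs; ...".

A->AA, B->CD, C->BB, D->DA

  step 1 ⇒ step 2: BBBBAAAA ⇒ CD·CD·CD·CD·AA·AA·AA·AA
    A ↦ AA
    B ↦ CD
  step 0 ⇒ step 1: CCAA ⇒ BB·BB·AA·AA
    C ↦ BB
    D ↦ DA  (constrained at step 2)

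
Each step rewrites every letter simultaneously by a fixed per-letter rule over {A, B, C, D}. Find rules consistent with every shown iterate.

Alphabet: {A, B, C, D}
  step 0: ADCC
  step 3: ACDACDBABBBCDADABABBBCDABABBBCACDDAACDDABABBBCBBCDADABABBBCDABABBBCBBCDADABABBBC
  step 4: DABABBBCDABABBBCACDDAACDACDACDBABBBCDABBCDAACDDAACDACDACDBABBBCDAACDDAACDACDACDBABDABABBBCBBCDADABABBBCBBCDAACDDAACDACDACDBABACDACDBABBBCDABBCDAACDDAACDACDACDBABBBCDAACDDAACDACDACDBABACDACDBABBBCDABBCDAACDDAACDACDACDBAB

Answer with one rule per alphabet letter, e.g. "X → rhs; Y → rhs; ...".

A->DA, B->ACD, C->BAB, D->BBC

  step 3 ⇒ step 4: ACDACDBABBBCDADABABBBCDABABBBCACDDAACDDABABBBCBBCDADABABBBCDABABBBCBBCDADABABBBC ⇒ DA·BAB·BBC·DA·BAB·BBC·ACD·DA·ACD·ACD·ACD·BAB·BBC·DA·BBC·DA·ACD·DA·ACD·ACD·ACD·BAB·BBC·DA·ACD·DA·ACD·ACD·ACD·BAB·DA·BAB·BBC·BBC·DA·DA·BAB·BBC·BBC·DA·ACD·DA·ACD·ACD·ACD·BAB·ACD·ACD·BAB·BBC·DA·BBC·DA·ACD·DA·ACD·ACD·ACD·BAB·BBC·DA·ACD·DA·ACD·ACD·ACD·BAB·ACD·ACD·BAB·BBC·DA·BBC·DA·ACD·DA·ACD·ACD·ACD·BAB
    A ↦ DA
    B ↦ ACD
    C ↦ BAB
    D ↦ BBC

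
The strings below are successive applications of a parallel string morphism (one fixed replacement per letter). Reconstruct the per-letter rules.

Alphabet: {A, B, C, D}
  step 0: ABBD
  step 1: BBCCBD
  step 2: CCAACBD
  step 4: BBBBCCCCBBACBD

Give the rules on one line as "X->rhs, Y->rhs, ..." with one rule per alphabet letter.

A->BB, B->C, C->A, D->BD

  step 1 ⇒ step 2: BBCCBD ⇒ C·C·A·A·C·BD
    B ↦ C
    C ↦ A
    D ↦ BD
  step 0 ⇒ step 1: ABBD ⇒ BB·C·C·BD
    A ↦ BB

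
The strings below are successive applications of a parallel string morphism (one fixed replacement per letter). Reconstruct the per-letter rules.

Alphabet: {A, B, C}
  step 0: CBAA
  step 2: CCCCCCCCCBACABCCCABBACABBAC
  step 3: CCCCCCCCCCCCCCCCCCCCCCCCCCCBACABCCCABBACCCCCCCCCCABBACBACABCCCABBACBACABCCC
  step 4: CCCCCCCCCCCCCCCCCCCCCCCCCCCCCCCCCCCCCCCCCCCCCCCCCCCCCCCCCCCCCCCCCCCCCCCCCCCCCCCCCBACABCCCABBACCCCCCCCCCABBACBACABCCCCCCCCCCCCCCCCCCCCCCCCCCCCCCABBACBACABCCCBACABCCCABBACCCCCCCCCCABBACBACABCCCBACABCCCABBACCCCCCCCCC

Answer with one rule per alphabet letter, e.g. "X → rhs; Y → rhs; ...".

  step 3 ⇒ step 4: CCCCCCCCCCCCCCCCCCCCCCCCCCCBACABCCCABBACCCCCCCCCCABBACBACABCCCABBACBACABCCC ⇒ CCC·CCC·CCC·CCC·CCC·CCC·CCC·CCC·CCC·CCC·CCC·CCC·CCC·CCC·CCC·CCC·CCC·CCC·CCC·CCC·CCC·CCC·CCC·CCC·CCC·CCC·CCC·BAC·AB·CCC·AB·BAC·CCC·CCC·CCC·AB·BAC·BAC·AB·CCC·CCC·CCC·CCC·CCC·CCC·CCC·CCC·CCC·CCC·AB·BAC·BAC·AB·CCC·BAC·AB·CCC·AB·BAC·CCC·CCC·CCC·AB·BAC·BAC·AB·CCC·BAC·AB·CCC·AB·BAC·CCC·CCC·CCC
    A ↦ AB
    B ↦ BAC
    C ↦ CCC

A->AB, B->BAC, C->CCC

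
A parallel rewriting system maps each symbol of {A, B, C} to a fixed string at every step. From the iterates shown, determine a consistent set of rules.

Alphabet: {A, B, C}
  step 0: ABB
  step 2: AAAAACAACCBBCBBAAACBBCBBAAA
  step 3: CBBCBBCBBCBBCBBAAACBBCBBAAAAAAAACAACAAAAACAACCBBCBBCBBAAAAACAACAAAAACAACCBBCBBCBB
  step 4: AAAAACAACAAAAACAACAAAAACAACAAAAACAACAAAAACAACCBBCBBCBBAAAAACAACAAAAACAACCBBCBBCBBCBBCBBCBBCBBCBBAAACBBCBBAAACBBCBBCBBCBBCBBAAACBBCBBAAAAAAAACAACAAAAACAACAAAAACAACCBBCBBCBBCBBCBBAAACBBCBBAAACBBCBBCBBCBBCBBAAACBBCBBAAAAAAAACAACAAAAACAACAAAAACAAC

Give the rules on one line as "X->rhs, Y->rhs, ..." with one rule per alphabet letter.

  step 3 ⇒ step 4: CBBCBBCBBCBBCBBAAACBBCBBAAAAAAAACAACAAAAACAACCBBCBBCBBAAAAACAACAAAAACAACCBBCBBCBB ⇒ AAA·AAC·AAC·AAA·AAC·AAC·AAA·AAC·AAC·AAA·AAC·AAC·AAA·AAC·AAC·CBB·CBB·CBB·AAA·AAC·AAC·AAA·AAC·AAC·CBB·CBB·CBB·CBB·CBB·CBB·CBB·CBB·AAA·CBB·CBB·AAA·CBB·CBB·CBB·CBB·CBB·AAA·CBB·CBB·AAA·AAA·AAC·AAC·AAA·AAC·AAC·AAA·AAC·AAC·CBB·CBB·CBB·CBB·CBB·AAA·CBB·CBB·AAA·CBB·CBB·CBB·CBB·CBB·AAA·CBB·CBB·AAA·AAA·AAC·AAC·AAA·AAC·AAC·AAA·AAC·AAC
    A ↦ CBB
    B ↦ AAC
    C ↦ AAA

A->CBB, B->AAC, C->AAA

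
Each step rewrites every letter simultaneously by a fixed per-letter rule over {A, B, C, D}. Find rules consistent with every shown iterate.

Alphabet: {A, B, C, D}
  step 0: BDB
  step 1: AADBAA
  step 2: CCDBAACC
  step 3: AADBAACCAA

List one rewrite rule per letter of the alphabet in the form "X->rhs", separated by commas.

A->C, B->AA, C->A, D->DB

  step 2 ⇒ step 3: CCDBAACC ⇒ A·A·DB·AA·C·C·A·A
    A ↦ C
    B ↦ AA
    C ↦ A
    D ↦ DB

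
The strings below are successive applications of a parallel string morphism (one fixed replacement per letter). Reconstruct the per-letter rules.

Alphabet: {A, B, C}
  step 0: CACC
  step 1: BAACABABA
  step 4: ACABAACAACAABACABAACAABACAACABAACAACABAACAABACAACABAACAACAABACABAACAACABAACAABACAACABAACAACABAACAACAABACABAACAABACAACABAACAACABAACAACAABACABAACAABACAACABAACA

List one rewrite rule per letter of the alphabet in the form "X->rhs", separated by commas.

A->ACA, B->AB, C->BA

  step 0 ⇒ step 1: CACC ⇒ BA·ACA·BA·BA
    A ↦ ACA
    C ↦ BA
    B ↦ AB  (constrained at step 1)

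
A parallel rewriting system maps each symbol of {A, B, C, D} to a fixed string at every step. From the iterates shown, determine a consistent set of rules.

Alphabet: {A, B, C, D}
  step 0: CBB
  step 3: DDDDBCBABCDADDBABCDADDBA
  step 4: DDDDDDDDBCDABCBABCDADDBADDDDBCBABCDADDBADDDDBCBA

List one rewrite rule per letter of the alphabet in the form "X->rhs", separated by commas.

A->BA, B->BC, C->DA, D->DD

  step 3 ⇒ step 4: DDDDBCBABCDADDBABCDADDBA ⇒ DD·DD·DD·DD·BC·DA·BC·BA·BC·DA·DD·BA·DD·DD·BC·BA·BC·DA·DD·BA·DD·DD·BC·BA
    A ↦ BA
    B ↦ BC
    C ↦ DA
    D ↦ DD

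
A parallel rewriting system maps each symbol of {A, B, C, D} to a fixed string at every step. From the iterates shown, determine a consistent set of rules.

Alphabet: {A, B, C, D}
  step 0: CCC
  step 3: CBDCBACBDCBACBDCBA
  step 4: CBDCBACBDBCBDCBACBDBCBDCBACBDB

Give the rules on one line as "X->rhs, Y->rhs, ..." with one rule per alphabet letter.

  step 3 ⇒ step 4: CBDCBACBDCBACBDCBA ⇒ CB·D·CBA·CB·D·B·CB·D·CBA·CB·D·B·CB·D·CBA·CB·D·B
    A ↦ B
    B ↦ D
    C ↦ CB
    D ↦ CBA

A->B, B->D, C->CB, D->CBA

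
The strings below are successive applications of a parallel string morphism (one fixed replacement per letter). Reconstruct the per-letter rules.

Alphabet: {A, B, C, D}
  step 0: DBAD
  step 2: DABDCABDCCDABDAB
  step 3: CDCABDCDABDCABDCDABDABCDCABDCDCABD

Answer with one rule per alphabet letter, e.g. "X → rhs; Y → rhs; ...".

  step 2 ⇒ step 3: DABDCABDCCDABDAB ⇒ C·DC·ABD·C·DAB·DC·ABD·C·DAB·DAB·C·DC·ABD·C·DC·ABD
    A ↦ DC
    B ↦ ABD
    C ↦ DAB
    D ↦ C

A->DC, B->ABD, C->DAB, D->C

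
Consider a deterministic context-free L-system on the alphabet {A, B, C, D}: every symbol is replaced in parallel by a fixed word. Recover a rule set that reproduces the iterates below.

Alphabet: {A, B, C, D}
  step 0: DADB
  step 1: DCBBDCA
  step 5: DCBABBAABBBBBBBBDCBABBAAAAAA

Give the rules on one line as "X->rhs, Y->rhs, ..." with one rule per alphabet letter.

  step 0 ⇒ step 1: DADB ⇒ DC·BB·DC·A
    A ↦ BB
    B ↦ A
    D ↦ DC
    C ↦ B  (constrained at step 1)

A->BB, B->A, C->B, D->DC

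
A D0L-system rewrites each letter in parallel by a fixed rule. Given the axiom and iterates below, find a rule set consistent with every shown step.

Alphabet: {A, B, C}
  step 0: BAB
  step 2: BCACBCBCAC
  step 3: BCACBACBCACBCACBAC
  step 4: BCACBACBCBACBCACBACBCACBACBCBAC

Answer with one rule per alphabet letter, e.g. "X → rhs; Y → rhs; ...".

  step 3 ⇒ step 4: BCACBACBCACBCACBAC ⇒ BC·AC·B·AC·BC·B·AC·BC·AC·B·AC·BC·AC·B·AC·BC·B·AC
    A ↦ B
    B ↦ BC
    C ↦ AC

A->B, B->BC, C->AC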